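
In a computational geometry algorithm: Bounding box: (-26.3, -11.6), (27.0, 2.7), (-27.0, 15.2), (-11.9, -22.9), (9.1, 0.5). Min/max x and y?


x range: [-27, 27]
y range: [-22.9, 15.2]
Bounding box: (-27,-22.9) to (27,15.2)

(-27,-22.9) to (27,15.2)


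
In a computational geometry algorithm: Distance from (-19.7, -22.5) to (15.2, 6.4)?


dx=34.9, dy=28.9
d^2 = 34.9^2 + 28.9^2 = 2053.22
d = sqrt(2053.22) = 45.3125

45.3125


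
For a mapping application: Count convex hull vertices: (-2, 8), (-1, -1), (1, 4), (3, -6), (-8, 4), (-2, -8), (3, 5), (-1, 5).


Convex hull vertices (CCW): (-8, 4), (-2, -8), (3, -6), (3, 5), (-2, 8)
Count = 5

5


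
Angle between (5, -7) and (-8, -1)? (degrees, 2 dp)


u.v = -33, |u| = sqrt(74) = 8.6023, |v| = sqrt(65) = 8.0623
cos(theta) = u.v/(|u||v|) = -33/sqrt(4810) = -0.475819
theta = acos(-0.475819) = 118.41 degrees

118.41 degrees


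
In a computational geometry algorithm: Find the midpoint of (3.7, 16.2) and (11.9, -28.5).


M = ((3.7+11.9)/2, (16.2+(-28.5))/2)
= (7.8, -6.15)

(7.8, -6.15)


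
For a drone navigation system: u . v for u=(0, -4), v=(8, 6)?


u . v = u_x*v_x + u_y*v_y = 0*8 + (-4)*6
= 0 + (-24) = -24

-24


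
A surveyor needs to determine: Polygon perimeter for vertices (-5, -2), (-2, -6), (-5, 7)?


Sides: (-5, -2)->(-2, -6): sqrt(25) = 5, (-2, -6)->(-5, 7): sqrt(178) = 13.341664, (-5, 7)->(-5, -2): sqrt(81) = 9
Sum = 27.341664
Perimeter = 27.3417

27.3417


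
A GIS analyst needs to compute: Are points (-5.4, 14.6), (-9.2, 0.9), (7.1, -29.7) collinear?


Cross product: ((-9.2)-(-5.4))*((-29.7)-14.6) - (0.9-14.6)*(7.1-(-5.4))
= 339.59

No, not collinear


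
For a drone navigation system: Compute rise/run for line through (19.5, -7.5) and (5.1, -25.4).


slope = (y2-y1)/(x2-x1) = ((-25.4)-(-7.5))/(5.1-19.5) = (-17.9)/(-14.4) = 1.2431

1.2431


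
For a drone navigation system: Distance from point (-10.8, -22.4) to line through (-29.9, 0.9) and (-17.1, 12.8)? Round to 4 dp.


|cross product| = 525.53
|line direction| = sqrt(305.45) = 17.4771
Distance = 525.53/sqrt(305.45) = 30.0696

30.0696


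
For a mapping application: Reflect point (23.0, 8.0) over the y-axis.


Reflection over y-axis: (x,y) -> (-x,y)
(23, 8) -> (-23, 8)

(-23, 8)


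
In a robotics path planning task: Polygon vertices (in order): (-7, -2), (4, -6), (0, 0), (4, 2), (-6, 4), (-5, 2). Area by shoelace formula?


Shoelace sum: ((-7)*(-6) - 4*(-2)) + (4*0 - 0*(-6)) + (0*2 - 4*0) + (4*4 - (-6)*2) + ((-6)*2 - (-5)*4) + ((-5)*(-2) - (-7)*2)
= 110
Area = |110|/2 = 55

55


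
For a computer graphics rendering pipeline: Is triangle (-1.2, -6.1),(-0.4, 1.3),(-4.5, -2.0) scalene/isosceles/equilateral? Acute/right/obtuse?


Side lengths squared: AB^2=55.4, BC^2=27.7, CA^2=27.7
Sorted: [27.7, 27.7, 55.4]
By sides: Isosceles, By angles: Right

Isosceles, Right


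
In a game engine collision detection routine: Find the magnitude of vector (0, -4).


|u| = sqrt(0^2 + (-4)^2) = sqrt(16) = 4

4


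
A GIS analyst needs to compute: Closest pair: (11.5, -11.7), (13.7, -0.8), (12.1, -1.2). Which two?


d(P0,P1) = 11.1198, d(P0,P2) = 10.5171, d(P1,P2) = 1.6492
Closest: P1 and P2

Closest pair: (13.7, -0.8) and (12.1, -1.2), distance = 1.6492


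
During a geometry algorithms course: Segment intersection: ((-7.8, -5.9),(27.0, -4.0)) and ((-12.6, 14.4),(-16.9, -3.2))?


Cross products: d1=171.77, d2=776.08, d3=715.56, d4=111.25
d1*d2 < 0 and d3*d4 < 0? no

No, they don't intersect


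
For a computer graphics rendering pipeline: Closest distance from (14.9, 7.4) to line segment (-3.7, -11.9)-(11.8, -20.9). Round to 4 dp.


Project P onto AB: t = 0.3567 (clamped to [0,1])
Closest point on segment: (1.8293, -15.1106)
Distance: 26.0301

26.0301


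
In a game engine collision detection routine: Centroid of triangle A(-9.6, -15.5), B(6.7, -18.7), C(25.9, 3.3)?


Centroid = ((x_A+x_B+x_C)/3, (y_A+y_B+y_C)/3)
= (((-9.6)+6.7+25.9)/3, ((-15.5)+(-18.7)+3.3)/3)
= (7.6667, -10.3)

(7.6667, -10.3)


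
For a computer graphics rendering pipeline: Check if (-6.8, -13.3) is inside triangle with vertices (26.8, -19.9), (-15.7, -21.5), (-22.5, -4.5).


Cross products: AB x AP = -334.26, BC x BP = -207.06, CA x CP = -192.06
All same sign? yes

Yes, inside


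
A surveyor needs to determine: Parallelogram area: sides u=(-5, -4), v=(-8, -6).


|u x v| = |(-5)*(-6) - (-4)*(-8)|
= |30 - 32| = 2

2


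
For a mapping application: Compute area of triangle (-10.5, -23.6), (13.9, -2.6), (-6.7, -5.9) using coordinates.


Area = |x_A(y_B-y_C) + x_B(y_C-y_A) + x_C(y_A-y_B)|/2
= |(-34.65) + 246.03 + 140.7|/2
= 352.08/2 = 176.04

176.04


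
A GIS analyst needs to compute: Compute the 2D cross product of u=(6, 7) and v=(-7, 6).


u x v = u_x*v_y - u_y*v_x = 6*6 - 7*(-7)
= 36 - (-49) = 85

85


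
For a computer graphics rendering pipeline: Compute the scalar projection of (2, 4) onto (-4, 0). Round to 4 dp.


u.v = -8, |v| = sqrt(16) = 4
Scalar projection = u.v / |v| = -8 / sqrt(16) = -2

-2


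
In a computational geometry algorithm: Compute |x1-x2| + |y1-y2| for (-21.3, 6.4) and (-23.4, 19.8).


|(-21.3)-(-23.4)| + |6.4-19.8| = 2.1 + 13.4 = 15.5

15.5


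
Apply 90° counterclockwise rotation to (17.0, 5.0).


90° CCW: (x,y) -> (-y, x)
(17,5) -> (-5, 17)

(-5, 17)


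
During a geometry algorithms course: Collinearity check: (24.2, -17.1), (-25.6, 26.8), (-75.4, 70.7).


Cross product: ((-25.6)-24.2)*(70.7-(-17.1)) - (26.8-(-17.1))*((-75.4)-24.2)
= 0

Yes, collinear


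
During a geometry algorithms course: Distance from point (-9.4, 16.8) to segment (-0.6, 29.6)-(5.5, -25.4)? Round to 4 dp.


Project P onto AB: t = 0.2124 (clamped to [0,1])
Closest point on segment: (0.6955, 17.9197)
Distance: 10.1574

10.1574


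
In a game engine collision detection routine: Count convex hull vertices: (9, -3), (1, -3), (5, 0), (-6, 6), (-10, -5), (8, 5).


Convex hull vertices (CCW): (-10, -5), (9, -3), (8, 5), (-6, 6)
Count = 4

4


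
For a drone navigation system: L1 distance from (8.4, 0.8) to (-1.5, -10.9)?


|8.4-(-1.5)| + |0.8-(-10.9)| = 9.9 + 11.7 = 21.6

21.6


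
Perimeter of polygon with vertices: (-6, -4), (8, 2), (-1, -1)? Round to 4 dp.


Sides: (-6, -4)->(8, 2): sqrt(232) = 15.231546, (8, 2)->(-1, -1): sqrt(90) = 9.486833, (-1, -1)->(-6, -4): sqrt(34) = 5.830952
Sum = 30.549331
Perimeter = 30.5493

30.5493


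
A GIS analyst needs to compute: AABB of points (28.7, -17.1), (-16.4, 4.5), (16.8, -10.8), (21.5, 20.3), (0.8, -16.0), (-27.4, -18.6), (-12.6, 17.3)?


x range: [-27.4, 28.7]
y range: [-18.6, 20.3]
Bounding box: (-27.4,-18.6) to (28.7,20.3)

(-27.4,-18.6) to (28.7,20.3)


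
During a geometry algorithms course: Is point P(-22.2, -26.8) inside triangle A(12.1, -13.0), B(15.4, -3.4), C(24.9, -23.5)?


Cross products: AB x AP = 283.74, BC x BP = -978.06, CA x CP = 536.79
All same sign? no

No, outside


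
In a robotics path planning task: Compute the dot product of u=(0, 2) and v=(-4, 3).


u . v = u_x*v_x + u_y*v_y = 0*(-4) + 2*3
= 0 + 6 = 6

6


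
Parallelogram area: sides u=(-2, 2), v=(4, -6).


|u x v| = |(-2)*(-6) - 2*4|
= |12 - 8| = 4

4


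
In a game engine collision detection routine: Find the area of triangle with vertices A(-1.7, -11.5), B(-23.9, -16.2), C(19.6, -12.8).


Area = |x_A(y_B-y_C) + x_B(y_C-y_A) + x_C(y_A-y_B)|/2
= |5.78 + 31.07 + 92.12|/2
= 128.97/2 = 64.485

64.485


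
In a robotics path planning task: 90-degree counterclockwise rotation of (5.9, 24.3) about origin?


90° CCW: (x,y) -> (-y, x)
(5.9,24.3) -> (-24.3, 5.9)

(-24.3, 5.9)


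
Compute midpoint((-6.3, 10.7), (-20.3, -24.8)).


M = (((-6.3)+(-20.3))/2, (10.7+(-24.8))/2)
= (-13.3, -7.05)

(-13.3, -7.05)


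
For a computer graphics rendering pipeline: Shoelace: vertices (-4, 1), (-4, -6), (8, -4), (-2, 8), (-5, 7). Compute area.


Shoelace sum: ((-4)*(-6) - (-4)*1) + ((-4)*(-4) - 8*(-6)) + (8*8 - (-2)*(-4)) + ((-2)*7 - (-5)*8) + ((-5)*1 - (-4)*7)
= 197
Area = |197|/2 = 98.5

98.5


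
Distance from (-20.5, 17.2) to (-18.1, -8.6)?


dx=2.4, dy=-25.8
d^2 = 2.4^2 + (-25.8)^2 = 671.4
d = sqrt(671.4) = 25.9114

25.9114


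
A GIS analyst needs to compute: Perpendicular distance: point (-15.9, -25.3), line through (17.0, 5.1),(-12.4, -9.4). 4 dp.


|cross product| = 416.71
|line direction| = sqrt(1074.61) = 32.7812
Distance = 416.71/sqrt(1074.61) = 12.7118

12.7118


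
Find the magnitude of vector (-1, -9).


|u| = sqrt((-1)^2 + (-9)^2) = sqrt(82) = 9.0554

9.0554


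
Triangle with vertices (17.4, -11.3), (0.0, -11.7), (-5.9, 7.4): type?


Side lengths squared: AB^2=302.92, BC^2=399.62, CA^2=892.58
Sorted: [302.92, 399.62, 892.58]
By sides: Scalene, By angles: Obtuse

Scalene, Obtuse


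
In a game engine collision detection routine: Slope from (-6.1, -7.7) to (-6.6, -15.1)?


slope = (y2-y1)/(x2-x1) = ((-15.1)-(-7.7))/((-6.6)-(-6.1)) = (-7.4)/(-0.5) = 14.8

14.8


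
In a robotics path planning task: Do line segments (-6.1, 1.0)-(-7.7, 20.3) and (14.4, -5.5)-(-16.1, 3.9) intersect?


Cross products: d1=-5.55, d2=-579.16, d3=-385.25, d4=188.36
d1*d2 < 0 and d3*d4 < 0? no

No, they don't intersect


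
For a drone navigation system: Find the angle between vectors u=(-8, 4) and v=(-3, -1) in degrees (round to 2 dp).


u.v = 20, |u| = sqrt(80) = 8.9443, |v| = sqrt(10) = 3.1623
cos(theta) = u.v/(|u||v|) = 20/sqrt(800) = 0.707107
theta = acos(0.707107) = 45 degrees

45 degrees


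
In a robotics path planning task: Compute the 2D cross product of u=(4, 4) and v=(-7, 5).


u x v = u_x*v_y - u_y*v_x = 4*5 - 4*(-7)
= 20 - (-28) = 48

48


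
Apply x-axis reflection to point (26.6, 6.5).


Reflection over x-axis: (x,y) -> (x,-y)
(26.6, 6.5) -> (26.6, -6.5)

(26.6, -6.5)


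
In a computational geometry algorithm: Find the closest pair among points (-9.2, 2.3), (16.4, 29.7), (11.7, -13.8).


d(P0,P1) = 37.4983, d(P0,P2) = 26.3822, d(P1,P2) = 43.7532
Closest: P0 and P2

Closest pair: (-9.2, 2.3) and (11.7, -13.8), distance = 26.3822


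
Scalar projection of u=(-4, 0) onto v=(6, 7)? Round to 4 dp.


u.v = -24, |v| = sqrt(85) = 9.2195
Scalar projection = u.v / |v| = -24 / sqrt(85) = -2.6032

-2.6032


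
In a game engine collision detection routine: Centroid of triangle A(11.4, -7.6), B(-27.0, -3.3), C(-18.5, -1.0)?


Centroid = ((x_A+x_B+x_C)/3, (y_A+y_B+y_C)/3)
= ((11.4+(-27)+(-18.5))/3, ((-7.6)+(-3.3)+(-1))/3)
= (-11.3667, -3.9667)

(-11.3667, -3.9667)


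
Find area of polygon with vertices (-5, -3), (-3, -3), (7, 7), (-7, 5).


Shoelace sum: ((-5)*(-3) - (-3)*(-3)) + ((-3)*7 - 7*(-3)) + (7*5 - (-7)*7) + ((-7)*(-3) - (-5)*5)
= 136
Area = |136|/2 = 68

68


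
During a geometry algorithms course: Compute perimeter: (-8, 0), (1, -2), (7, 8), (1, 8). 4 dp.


Sides: (-8, 0)->(1, -2): sqrt(85) = 9.219544, (1, -2)->(7, 8): sqrt(136) = 11.661904, (7, 8)->(1, 8): sqrt(36) = 6, (1, 8)->(-8, 0): sqrt(145) = 12.041595
Sum = 38.923043
Perimeter = 38.923

38.923


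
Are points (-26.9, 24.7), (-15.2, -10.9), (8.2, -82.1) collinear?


Cross product: ((-15.2)-(-26.9))*((-82.1)-24.7) - ((-10.9)-24.7)*(8.2-(-26.9))
= 0

Yes, collinear


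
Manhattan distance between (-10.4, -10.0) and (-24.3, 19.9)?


|(-10.4)-(-24.3)| + |(-10)-19.9| = 13.9 + 29.9 = 43.8

43.8


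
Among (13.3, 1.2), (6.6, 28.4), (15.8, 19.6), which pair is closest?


d(P0,P1) = 28.013, d(P0,P2) = 18.5691, d(P1,P2) = 12.7311
Closest: P1 and P2

Closest pair: (6.6, 28.4) and (15.8, 19.6), distance = 12.7311


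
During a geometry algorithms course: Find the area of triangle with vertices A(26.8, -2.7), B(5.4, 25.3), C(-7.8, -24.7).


Area = |x_A(y_B-y_C) + x_B(y_C-y_A) + x_C(y_A-y_B)|/2
= |1340 + (-118.8) + 218.4|/2
= 1439.6/2 = 719.8

719.8


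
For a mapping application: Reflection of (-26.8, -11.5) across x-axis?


Reflection over x-axis: (x,y) -> (x,-y)
(-26.8, -11.5) -> (-26.8, 11.5)

(-26.8, 11.5)


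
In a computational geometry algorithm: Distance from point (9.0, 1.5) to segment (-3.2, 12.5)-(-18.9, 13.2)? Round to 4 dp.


Project P onto AB: t = 0 (clamped to [0,1])
Closest point on segment: (-3.2, 12.5)
Distance: 16.4268

16.4268


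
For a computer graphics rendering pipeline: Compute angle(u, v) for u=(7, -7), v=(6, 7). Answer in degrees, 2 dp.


u.v = -7, |u| = sqrt(98) = 9.8995, |v| = sqrt(85) = 9.2195
cos(theta) = u.v/(|u||v|) = -7/sqrt(8330) = -0.076696
theta = acos(-0.076696) = 94.4 degrees

94.4 degrees


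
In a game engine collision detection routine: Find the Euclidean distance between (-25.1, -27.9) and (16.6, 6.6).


dx=41.7, dy=34.5
d^2 = 41.7^2 + 34.5^2 = 2929.14
d = sqrt(2929.14) = 54.1215

54.1215


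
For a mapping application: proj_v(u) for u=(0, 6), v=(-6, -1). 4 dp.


u.v = -6, |v| = sqrt(37) = 6.0828
Scalar projection = u.v / |v| = -6 / sqrt(37) = -0.9864

-0.9864


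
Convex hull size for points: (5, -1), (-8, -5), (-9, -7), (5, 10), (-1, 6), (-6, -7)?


Convex hull vertices (CCW): (-9, -7), (-6, -7), (5, -1), (5, 10), (-1, 6), (-8, -5)
Count = 6

6


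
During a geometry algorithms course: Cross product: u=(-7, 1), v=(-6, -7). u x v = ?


u x v = u_x*v_y - u_y*v_x = (-7)*(-7) - 1*(-6)
= 49 - (-6) = 55

55


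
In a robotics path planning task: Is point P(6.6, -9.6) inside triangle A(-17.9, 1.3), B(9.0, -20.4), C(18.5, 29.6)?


Cross products: AB x AP = 238.44, BC x BP = 222.6, CA x CP = 1090.11
All same sign? yes

Yes, inside


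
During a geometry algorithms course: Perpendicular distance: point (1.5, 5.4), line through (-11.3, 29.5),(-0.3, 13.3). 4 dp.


|cross product| = 57.74
|line direction| = sqrt(383.44) = 19.5816
Distance = 57.74/sqrt(383.44) = 2.9487

2.9487


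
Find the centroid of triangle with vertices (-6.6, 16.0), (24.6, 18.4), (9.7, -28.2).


Centroid = ((x_A+x_B+x_C)/3, (y_A+y_B+y_C)/3)
= (((-6.6)+24.6+9.7)/3, (16+18.4+(-28.2))/3)
= (9.2333, 2.0667)

(9.2333, 2.0667)


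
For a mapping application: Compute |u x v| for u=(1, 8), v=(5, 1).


|u x v| = |1*1 - 8*5|
= |1 - 40| = 39

39


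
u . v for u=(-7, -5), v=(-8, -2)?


u . v = u_x*v_x + u_y*v_y = (-7)*(-8) + (-5)*(-2)
= 56 + 10 = 66

66


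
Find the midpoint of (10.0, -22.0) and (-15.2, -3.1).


M = ((10+(-15.2))/2, ((-22)+(-3.1))/2)
= (-2.6, -12.55)

(-2.6, -12.55)


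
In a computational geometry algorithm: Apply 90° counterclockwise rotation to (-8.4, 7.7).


90° CCW: (x,y) -> (-y, x)
(-8.4,7.7) -> (-7.7, -8.4)

(-7.7, -8.4)


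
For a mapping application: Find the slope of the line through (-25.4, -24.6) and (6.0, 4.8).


slope = (y2-y1)/(x2-x1) = (4.8-(-24.6))/(6-(-25.4)) = 29.4/31.4 = 0.9363

0.9363


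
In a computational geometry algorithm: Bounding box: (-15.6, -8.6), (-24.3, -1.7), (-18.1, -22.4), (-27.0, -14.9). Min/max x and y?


x range: [-27, -15.6]
y range: [-22.4, -1.7]
Bounding box: (-27,-22.4) to (-15.6,-1.7)

(-27,-22.4) to (-15.6,-1.7)


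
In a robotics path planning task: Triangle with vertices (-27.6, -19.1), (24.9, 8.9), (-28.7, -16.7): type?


Side lengths squared: AB^2=3540.25, BC^2=3528.32, CA^2=6.97
Sorted: [6.97, 3528.32, 3540.25]
By sides: Scalene, By angles: Obtuse

Scalene, Obtuse


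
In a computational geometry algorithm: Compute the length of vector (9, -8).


|u| = sqrt(9^2 + (-8)^2) = sqrt(145) = 12.0416

12.0416


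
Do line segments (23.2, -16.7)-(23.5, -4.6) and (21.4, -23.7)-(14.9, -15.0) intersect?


Cross products: d1=-61.16, d2=-142.42, d3=19.68, d4=100.94
d1*d2 < 0 and d3*d4 < 0? no

No, they don't intersect


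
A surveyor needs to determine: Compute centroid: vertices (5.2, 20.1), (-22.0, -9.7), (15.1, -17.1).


Centroid = ((x_A+x_B+x_C)/3, (y_A+y_B+y_C)/3)
= ((5.2+(-22)+15.1)/3, (20.1+(-9.7)+(-17.1))/3)
= (-0.5667, -2.2333)

(-0.5667, -2.2333)


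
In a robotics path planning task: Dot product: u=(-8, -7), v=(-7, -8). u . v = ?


u . v = u_x*v_x + u_y*v_y = (-8)*(-7) + (-7)*(-8)
= 56 + 56 = 112

112


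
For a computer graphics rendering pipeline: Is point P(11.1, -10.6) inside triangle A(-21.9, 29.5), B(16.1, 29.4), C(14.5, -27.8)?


Cross products: AB x AP = -1520.5, BC x BP = -222, CA x CP = -431.26
All same sign? yes

Yes, inside


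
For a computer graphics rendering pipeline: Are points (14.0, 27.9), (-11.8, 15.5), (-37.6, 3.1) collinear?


Cross product: ((-11.8)-14)*(3.1-27.9) - (15.5-27.9)*((-37.6)-14)
= 0

Yes, collinear


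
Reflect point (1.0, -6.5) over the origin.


Reflection over origin: (x,y) -> (-x,-y)
(1, -6.5) -> (-1, 6.5)

(-1, 6.5)


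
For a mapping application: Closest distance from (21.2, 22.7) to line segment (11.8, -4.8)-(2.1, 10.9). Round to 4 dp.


Project P onto AB: t = 1 (clamped to [0,1])
Closest point on segment: (2.1003, 10.8995)
Distance: 22.4511

22.4511


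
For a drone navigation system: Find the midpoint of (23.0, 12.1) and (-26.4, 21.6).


M = ((23+(-26.4))/2, (12.1+21.6)/2)
= (-1.7, 16.85)

(-1.7, 16.85)


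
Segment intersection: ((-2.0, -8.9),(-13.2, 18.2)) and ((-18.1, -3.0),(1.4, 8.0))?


Cross products: d1=-292.15, d2=359.5, d3=370.23, d4=-281.42
d1*d2 < 0 and d3*d4 < 0? yes

Yes, they intersect


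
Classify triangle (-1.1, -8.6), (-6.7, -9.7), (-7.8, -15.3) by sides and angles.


Side lengths squared: AB^2=32.57, BC^2=32.57, CA^2=89.78
Sorted: [32.57, 32.57, 89.78]
By sides: Isosceles, By angles: Obtuse

Isosceles, Obtuse


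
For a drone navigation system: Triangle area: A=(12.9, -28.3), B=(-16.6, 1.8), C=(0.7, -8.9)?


Area = |x_A(y_B-y_C) + x_B(y_C-y_A) + x_C(y_A-y_B)|/2
= |138.03 + (-322.04) + (-21.07)|/2
= 205.08/2 = 102.54

102.54


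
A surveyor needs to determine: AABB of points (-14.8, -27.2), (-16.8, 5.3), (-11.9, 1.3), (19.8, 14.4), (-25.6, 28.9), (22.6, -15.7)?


x range: [-25.6, 22.6]
y range: [-27.2, 28.9]
Bounding box: (-25.6,-27.2) to (22.6,28.9)

(-25.6,-27.2) to (22.6,28.9)


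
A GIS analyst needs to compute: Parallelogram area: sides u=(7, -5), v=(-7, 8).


|u x v| = |7*8 - (-5)*(-7)|
= |56 - 35| = 21

21


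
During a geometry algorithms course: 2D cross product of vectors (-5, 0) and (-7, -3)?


u x v = u_x*v_y - u_y*v_x = (-5)*(-3) - 0*(-7)
= 15 - 0 = 15

15


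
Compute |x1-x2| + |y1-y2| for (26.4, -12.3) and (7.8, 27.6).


|26.4-7.8| + |(-12.3)-27.6| = 18.6 + 39.9 = 58.5

58.5


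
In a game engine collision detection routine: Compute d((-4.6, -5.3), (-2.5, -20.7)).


dx=2.1, dy=-15.4
d^2 = 2.1^2 + (-15.4)^2 = 241.57
d = sqrt(241.57) = 15.5425

15.5425


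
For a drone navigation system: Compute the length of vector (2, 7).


|u| = sqrt(2^2 + 7^2) = sqrt(53) = 7.2801

7.2801


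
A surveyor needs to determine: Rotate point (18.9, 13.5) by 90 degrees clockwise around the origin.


90° CW: (x,y) -> (y, -x)
(18.9,13.5) -> (13.5, -18.9)

(13.5, -18.9)


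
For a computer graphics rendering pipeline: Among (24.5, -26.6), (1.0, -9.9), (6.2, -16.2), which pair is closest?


d(P0,P1) = 28.8295, d(P0,P2) = 21.0488, d(P1,P2) = 8.1688
Closest: P1 and P2

Closest pair: (1.0, -9.9) and (6.2, -16.2), distance = 8.1688


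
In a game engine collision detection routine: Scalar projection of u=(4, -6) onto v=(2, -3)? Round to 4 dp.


u.v = 26, |v| = sqrt(13) = 3.6056
Scalar projection = u.v / |v| = 26 / sqrt(13) = 7.2111

7.2111


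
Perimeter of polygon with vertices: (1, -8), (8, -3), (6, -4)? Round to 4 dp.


Sides: (1, -8)->(8, -3): sqrt(74) = 8.602325, (8, -3)->(6, -4): sqrt(5) = 2.236068, (6, -4)->(1, -8): sqrt(41) = 6.403124
Sum = 17.241517
Perimeter = 17.2415

17.2415


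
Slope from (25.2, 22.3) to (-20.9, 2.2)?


slope = (y2-y1)/(x2-x1) = (2.2-22.3)/((-20.9)-25.2) = (-20.1)/(-46.1) = 0.436

0.436


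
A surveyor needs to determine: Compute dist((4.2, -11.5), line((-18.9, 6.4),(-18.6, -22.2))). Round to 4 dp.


|cross product| = 655.29
|line direction| = sqrt(818.05) = 28.6016
Distance = 655.29/sqrt(818.05) = 22.911

22.911


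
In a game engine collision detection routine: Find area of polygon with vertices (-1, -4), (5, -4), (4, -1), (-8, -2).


Shoelace sum: ((-1)*(-4) - 5*(-4)) + (5*(-1) - 4*(-4)) + (4*(-2) - (-8)*(-1)) + ((-8)*(-4) - (-1)*(-2))
= 49
Area = |49|/2 = 24.5

24.5


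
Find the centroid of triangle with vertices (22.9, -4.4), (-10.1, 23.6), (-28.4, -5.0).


Centroid = ((x_A+x_B+x_C)/3, (y_A+y_B+y_C)/3)
= ((22.9+(-10.1)+(-28.4))/3, ((-4.4)+23.6+(-5))/3)
= (-5.2, 4.7333)

(-5.2, 4.7333)


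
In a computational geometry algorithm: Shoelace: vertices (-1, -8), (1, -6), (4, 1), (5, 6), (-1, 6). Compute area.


Shoelace sum: ((-1)*(-6) - 1*(-8)) + (1*1 - 4*(-6)) + (4*6 - 5*1) + (5*6 - (-1)*6) + ((-1)*(-8) - (-1)*6)
= 108
Area = |108|/2 = 54

54


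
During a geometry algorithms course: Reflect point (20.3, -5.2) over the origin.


Reflection over origin: (x,y) -> (-x,-y)
(20.3, -5.2) -> (-20.3, 5.2)

(-20.3, 5.2)


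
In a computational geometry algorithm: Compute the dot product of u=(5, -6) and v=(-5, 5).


u . v = u_x*v_x + u_y*v_y = 5*(-5) + (-6)*5
= (-25) + (-30) = -55

-55


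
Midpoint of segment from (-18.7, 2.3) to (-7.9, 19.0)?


M = (((-18.7)+(-7.9))/2, (2.3+19)/2)
= (-13.3, 10.65)

(-13.3, 10.65)


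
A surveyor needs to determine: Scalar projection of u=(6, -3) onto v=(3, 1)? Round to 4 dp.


u.v = 15, |v| = sqrt(10) = 3.1623
Scalar projection = u.v / |v| = 15 / sqrt(10) = 4.7434

4.7434


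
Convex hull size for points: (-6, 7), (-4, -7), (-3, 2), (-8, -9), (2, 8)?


Convex hull vertices (CCW): (-8, -9), (-4, -7), (2, 8), (-6, 7)
Count = 4

4


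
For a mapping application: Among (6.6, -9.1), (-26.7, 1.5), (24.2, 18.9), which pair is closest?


d(P0,P1) = 34.9464, d(P0,P2) = 33.072, d(P1,P2) = 53.7919
Closest: P0 and P2

Closest pair: (6.6, -9.1) and (24.2, 18.9), distance = 33.072


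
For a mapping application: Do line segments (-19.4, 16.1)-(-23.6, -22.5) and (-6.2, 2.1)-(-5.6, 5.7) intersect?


Cross products: d1=55.92, d2=47.88, d3=568.32, d4=576.36
d1*d2 < 0 and d3*d4 < 0? no

No, they don't intersect


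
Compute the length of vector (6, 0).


|u| = sqrt(6^2 + 0^2) = sqrt(36) = 6

6


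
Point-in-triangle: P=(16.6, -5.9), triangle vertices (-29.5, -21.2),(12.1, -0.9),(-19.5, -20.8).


Cross products: AB x AP = -299.35, BC x BP = 247.55, CA x CP = -134.56
All same sign? no

No, outside


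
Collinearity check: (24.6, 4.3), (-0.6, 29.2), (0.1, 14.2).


Cross product: ((-0.6)-24.6)*(14.2-4.3) - (29.2-4.3)*(0.1-24.6)
= 360.57

No, not collinear


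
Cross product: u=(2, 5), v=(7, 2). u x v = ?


u x v = u_x*v_y - u_y*v_x = 2*2 - 5*7
= 4 - 35 = -31

-31


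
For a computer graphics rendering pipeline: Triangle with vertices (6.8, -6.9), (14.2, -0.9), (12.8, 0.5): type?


Side lengths squared: AB^2=90.76, BC^2=3.92, CA^2=90.76
Sorted: [3.92, 90.76, 90.76]
By sides: Isosceles, By angles: Acute

Isosceles, Acute


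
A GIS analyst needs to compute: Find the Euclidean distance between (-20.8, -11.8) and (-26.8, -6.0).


dx=-6, dy=5.8
d^2 = (-6)^2 + 5.8^2 = 69.64
d = sqrt(69.64) = 8.3451

8.3451


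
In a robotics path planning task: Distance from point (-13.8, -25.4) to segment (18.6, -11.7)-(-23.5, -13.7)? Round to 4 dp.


Project P onto AB: t = 0.7833 (clamped to [0,1])
Closest point on segment: (-14.3764, -13.2666)
Distance: 12.1471

12.1471


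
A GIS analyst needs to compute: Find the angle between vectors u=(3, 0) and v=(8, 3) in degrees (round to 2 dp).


u.v = 24, |u| = sqrt(9) = 3, |v| = sqrt(73) = 8.544
cos(theta) = u.v/(|u||v|) = 24/sqrt(657) = 0.936329
theta = acos(0.936329) = 20.56 degrees

20.56 degrees


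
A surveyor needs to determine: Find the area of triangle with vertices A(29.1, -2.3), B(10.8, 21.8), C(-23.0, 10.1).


Area = |x_A(y_B-y_C) + x_B(y_C-y_A) + x_C(y_A-y_B)|/2
= |340.47 + 133.92 + 554.3|/2
= 1028.69/2 = 514.345

514.345


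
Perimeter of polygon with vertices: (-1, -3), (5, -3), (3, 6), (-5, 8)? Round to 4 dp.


Sides: (-1, -3)->(5, -3): sqrt(36) = 6, (5, -3)->(3, 6): sqrt(85) = 9.219544, (3, 6)->(-5, 8): sqrt(68) = 8.246211, (-5, 8)->(-1, -3): sqrt(137) = 11.7047
Sum = 35.170455
Perimeter = 35.1705

35.1705


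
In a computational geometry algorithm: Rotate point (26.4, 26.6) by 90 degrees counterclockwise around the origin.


90° CCW: (x,y) -> (-y, x)
(26.4,26.6) -> (-26.6, 26.4)

(-26.6, 26.4)


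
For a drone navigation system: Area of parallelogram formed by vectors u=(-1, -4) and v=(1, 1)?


|u x v| = |(-1)*1 - (-4)*1|
= |(-1) - (-4)| = 3

3


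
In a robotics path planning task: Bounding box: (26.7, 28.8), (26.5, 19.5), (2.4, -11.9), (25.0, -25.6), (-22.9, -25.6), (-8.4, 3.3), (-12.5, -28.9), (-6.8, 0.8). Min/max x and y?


x range: [-22.9, 26.7]
y range: [-28.9, 28.8]
Bounding box: (-22.9,-28.9) to (26.7,28.8)

(-22.9,-28.9) to (26.7,28.8)


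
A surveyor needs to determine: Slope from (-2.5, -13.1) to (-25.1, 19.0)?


slope = (y2-y1)/(x2-x1) = (19-(-13.1))/((-25.1)-(-2.5)) = 32.1/(-22.6) = -1.4204

-1.4204


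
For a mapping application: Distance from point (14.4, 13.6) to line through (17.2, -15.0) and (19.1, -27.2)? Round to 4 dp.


|cross product| = 20.18
|line direction| = sqrt(152.45) = 12.3471
Distance = 20.18/sqrt(152.45) = 1.6344

1.6344


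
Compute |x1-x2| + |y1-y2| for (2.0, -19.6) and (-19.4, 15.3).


|2-(-19.4)| + |(-19.6)-15.3| = 21.4 + 34.9 = 56.3

56.3


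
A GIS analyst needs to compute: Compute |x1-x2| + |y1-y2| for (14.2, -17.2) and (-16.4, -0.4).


|14.2-(-16.4)| + |(-17.2)-(-0.4)| = 30.6 + 16.8 = 47.4

47.4


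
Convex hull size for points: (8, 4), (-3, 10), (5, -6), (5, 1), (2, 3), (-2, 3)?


Convex hull vertices (CCW): (-3, 10), (-2, 3), (5, -6), (8, 4)
Count = 4

4


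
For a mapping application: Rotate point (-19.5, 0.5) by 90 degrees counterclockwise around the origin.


90° CCW: (x,y) -> (-y, x)
(-19.5,0.5) -> (-0.5, -19.5)

(-0.5, -19.5)


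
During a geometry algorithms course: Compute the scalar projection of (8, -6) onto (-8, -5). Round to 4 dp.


u.v = -34, |v| = sqrt(89) = 9.434
Scalar projection = u.v / |v| = -34 / sqrt(89) = -3.604

-3.604


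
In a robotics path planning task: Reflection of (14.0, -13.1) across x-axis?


Reflection over x-axis: (x,y) -> (x,-y)
(14, -13.1) -> (14, 13.1)

(14, 13.1)


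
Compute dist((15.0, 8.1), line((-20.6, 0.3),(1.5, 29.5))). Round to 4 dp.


|cross product| = 867.14
|line direction| = sqrt(1341.05) = 36.6203
Distance = 867.14/sqrt(1341.05) = 23.6792

23.6792


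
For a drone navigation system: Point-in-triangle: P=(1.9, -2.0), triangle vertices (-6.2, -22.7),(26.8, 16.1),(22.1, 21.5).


Cross products: AB x AP = 368.82, BC x BP = 219.53, CA x CP = -227.79
All same sign? no

No, outside


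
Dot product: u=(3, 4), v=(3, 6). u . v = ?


u . v = u_x*v_x + u_y*v_y = 3*3 + 4*6
= 9 + 24 = 33

33


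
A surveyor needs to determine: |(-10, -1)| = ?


|u| = sqrt((-10)^2 + (-1)^2) = sqrt(101) = 10.0499

10.0499


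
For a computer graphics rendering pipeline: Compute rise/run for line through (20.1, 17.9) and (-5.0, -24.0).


slope = (y2-y1)/(x2-x1) = ((-24)-17.9)/((-5)-20.1) = (-41.9)/(-25.1) = 1.6693

1.6693


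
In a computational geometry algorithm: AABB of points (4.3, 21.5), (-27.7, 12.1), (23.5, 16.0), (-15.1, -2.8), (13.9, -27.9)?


x range: [-27.7, 23.5]
y range: [-27.9, 21.5]
Bounding box: (-27.7,-27.9) to (23.5,21.5)

(-27.7,-27.9) to (23.5,21.5)


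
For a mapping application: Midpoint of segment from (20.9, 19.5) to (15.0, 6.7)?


M = ((20.9+15)/2, (19.5+6.7)/2)
= (17.95, 13.1)

(17.95, 13.1)


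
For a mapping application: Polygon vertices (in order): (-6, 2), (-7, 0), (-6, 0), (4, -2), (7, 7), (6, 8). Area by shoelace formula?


Shoelace sum: ((-6)*0 - (-7)*2) + ((-7)*0 - (-6)*0) + ((-6)*(-2) - 4*0) + (4*7 - 7*(-2)) + (7*8 - 6*7) + (6*2 - (-6)*8)
= 142
Area = |142|/2 = 71

71


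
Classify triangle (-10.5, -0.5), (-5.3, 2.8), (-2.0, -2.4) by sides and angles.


Side lengths squared: AB^2=37.93, BC^2=37.93, CA^2=75.86
Sorted: [37.93, 37.93, 75.86]
By sides: Isosceles, By angles: Right

Isosceles, Right


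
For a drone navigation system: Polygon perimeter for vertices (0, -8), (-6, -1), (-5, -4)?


Sides: (0, -8)->(-6, -1): sqrt(85) = 9.219544, (-6, -1)->(-5, -4): sqrt(10) = 3.162278, (-5, -4)->(0, -8): sqrt(41) = 6.403124
Sum = 18.784946
Perimeter = 18.7849

18.7849


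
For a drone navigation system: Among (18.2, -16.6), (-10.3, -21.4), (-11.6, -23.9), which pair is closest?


d(P0,P1) = 28.9014, d(P0,P2) = 30.6811, d(P1,P2) = 2.8178
Closest: P1 and P2

Closest pair: (-10.3, -21.4) and (-11.6, -23.9), distance = 2.8178


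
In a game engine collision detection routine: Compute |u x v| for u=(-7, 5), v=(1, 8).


|u x v| = |(-7)*8 - 5*1|
= |(-56) - 5| = 61

61


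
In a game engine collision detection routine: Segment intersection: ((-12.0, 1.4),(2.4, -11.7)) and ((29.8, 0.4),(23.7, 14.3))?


Cross products: d1=574.92, d2=454.67, d3=533.18, d4=653.43
d1*d2 < 0 and d3*d4 < 0? no

No, they don't intersect


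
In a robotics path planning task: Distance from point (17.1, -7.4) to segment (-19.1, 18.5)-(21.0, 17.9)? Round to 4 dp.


Project P onto AB: t = 0.9122 (clamped to [0,1])
Closest point on segment: (17.4793, 17.9527)
Distance: 25.3555

25.3555


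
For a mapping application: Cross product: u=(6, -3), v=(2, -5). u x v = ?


u x v = u_x*v_y - u_y*v_x = 6*(-5) - (-3)*2
= (-30) - (-6) = -24

-24


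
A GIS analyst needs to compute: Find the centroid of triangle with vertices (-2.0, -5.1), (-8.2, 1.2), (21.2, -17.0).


Centroid = ((x_A+x_B+x_C)/3, (y_A+y_B+y_C)/3)
= (((-2)+(-8.2)+21.2)/3, ((-5.1)+1.2+(-17))/3)
= (3.6667, -6.9667)

(3.6667, -6.9667)


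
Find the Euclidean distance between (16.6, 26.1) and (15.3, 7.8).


dx=-1.3, dy=-18.3
d^2 = (-1.3)^2 + (-18.3)^2 = 336.58
d = sqrt(336.58) = 18.3461

18.3461


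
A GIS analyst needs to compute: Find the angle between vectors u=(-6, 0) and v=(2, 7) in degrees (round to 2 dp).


u.v = -12, |u| = sqrt(36) = 6, |v| = sqrt(53) = 7.2801
cos(theta) = u.v/(|u||v|) = -12/sqrt(1908) = -0.274721
theta = acos(-0.274721) = 105.95 degrees

105.95 degrees


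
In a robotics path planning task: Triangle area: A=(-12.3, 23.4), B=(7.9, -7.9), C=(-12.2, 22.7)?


Area = |x_A(y_B-y_C) + x_B(y_C-y_A) + x_C(y_A-y_B)|/2
= |376.38 + (-5.53) + (-381.86)|/2
= 11.01/2 = 5.505

5.505


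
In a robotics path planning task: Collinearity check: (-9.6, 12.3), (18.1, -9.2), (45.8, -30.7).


Cross product: (18.1-(-9.6))*((-30.7)-12.3) - ((-9.2)-12.3)*(45.8-(-9.6))
= 0

Yes, collinear


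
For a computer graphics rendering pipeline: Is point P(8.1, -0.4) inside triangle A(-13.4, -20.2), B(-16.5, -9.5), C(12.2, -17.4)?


Cross products: AB x AP = -291.43, BC x BP = 455.51, CA x CP = -446.68
All same sign? no

No, outside


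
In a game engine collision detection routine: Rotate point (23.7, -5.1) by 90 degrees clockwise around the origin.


90° CW: (x,y) -> (y, -x)
(23.7,-5.1) -> (-5.1, -23.7)

(-5.1, -23.7)


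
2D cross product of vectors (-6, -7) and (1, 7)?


u x v = u_x*v_y - u_y*v_x = (-6)*7 - (-7)*1
= (-42) - (-7) = -35

-35


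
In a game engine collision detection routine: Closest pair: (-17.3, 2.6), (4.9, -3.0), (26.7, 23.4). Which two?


d(P0,P1) = 22.8954, d(P0,P2) = 48.6687, d(P1,P2) = 34.2374
Closest: P0 and P1

Closest pair: (-17.3, 2.6) and (4.9, -3.0), distance = 22.8954


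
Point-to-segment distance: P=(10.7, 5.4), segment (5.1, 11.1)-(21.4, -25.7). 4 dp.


Project P onto AB: t = 0.1858 (clamped to [0,1])
Closest point on segment: (8.1291, 4.2613)
Distance: 2.8118

2.8118


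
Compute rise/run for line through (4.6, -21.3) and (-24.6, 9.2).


slope = (y2-y1)/(x2-x1) = (9.2-(-21.3))/((-24.6)-4.6) = 30.5/(-29.2) = -1.0445

-1.0445


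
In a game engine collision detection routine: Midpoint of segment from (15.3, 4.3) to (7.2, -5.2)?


M = ((15.3+7.2)/2, (4.3+(-5.2))/2)
= (11.25, -0.45)

(11.25, -0.45)


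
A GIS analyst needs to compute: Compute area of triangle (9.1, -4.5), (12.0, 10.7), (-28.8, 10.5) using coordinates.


Area = |x_A(y_B-y_C) + x_B(y_C-y_A) + x_C(y_A-y_B)|/2
= |1.82 + 180 + 437.76|/2
= 619.58/2 = 309.79

309.79


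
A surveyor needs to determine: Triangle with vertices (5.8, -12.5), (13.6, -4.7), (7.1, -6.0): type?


Side lengths squared: AB^2=121.68, BC^2=43.94, CA^2=43.94
Sorted: [43.94, 43.94, 121.68]
By sides: Isosceles, By angles: Obtuse

Isosceles, Obtuse


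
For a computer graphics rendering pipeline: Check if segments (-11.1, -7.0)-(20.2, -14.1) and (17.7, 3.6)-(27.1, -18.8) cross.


Cross products: d1=-744.76, d2=-110.38, d3=536.26, d4=-98.12
d1*d2 < 0 and d3*d4 < 0? no

No, they don't intersect


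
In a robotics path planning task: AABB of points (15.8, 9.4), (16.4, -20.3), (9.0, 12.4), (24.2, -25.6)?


x range: [9, 24.2]
y range: [-25.6, 12.4]
Bounding box: (9,-25.6) to (24.2,12.4)

(9,-25.6) to (24.2,12.4)


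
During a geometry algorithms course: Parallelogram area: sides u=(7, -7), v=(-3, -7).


|u x v| = |7*(-7) - (-7)*(-3)|
= |(-49) - 21| = 70

70


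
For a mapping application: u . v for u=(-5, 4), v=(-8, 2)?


u . v = u_x*v_x + u_y*v_y = (-5)*(-8) + 4*2
= 40 + 8 = 48

48


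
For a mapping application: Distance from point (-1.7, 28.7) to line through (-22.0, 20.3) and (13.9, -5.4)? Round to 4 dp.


|cross product| = 823.27
|line direction| = sqrt(1949.3) = 44.1509
Distance = 823.27/sqrt(1949.3) = 18.6467

18.6467


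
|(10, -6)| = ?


|u| = sqrt(10^2 + (-6)^2) = sqrt(136) = 11.6619

11.6619


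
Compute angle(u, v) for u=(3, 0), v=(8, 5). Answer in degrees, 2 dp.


u.v = 24, |u| = sqrt(9) = 3, |v| = sqrt(89) = 9.434
cos(theta) = u.v/(|u||v|) = 24/sqrt(801) = 0.847998
theta = acos(0.847998) = 32.01 degrees

32.01 degrees


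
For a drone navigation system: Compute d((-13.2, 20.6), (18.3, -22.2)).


dx=31.5, dy=-42.8
d^2 = 31.5^2 + (-42.8)^2 = 2824.09
d = sqrt(2824.09) = 53.1422

53.1422


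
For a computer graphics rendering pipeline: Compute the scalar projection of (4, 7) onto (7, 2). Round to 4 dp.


u.v = 42, |v| = sqrt(53) = 7.2801
Scalar projection = u.v / |v| = 42 / sqrt(53) = 5.7691

5.7691


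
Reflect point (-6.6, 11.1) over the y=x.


Reflection over y=x: (x,y) -> (y,x)
(-6.6, 11.1) -> (11.1, -6.6)

(11.1, -6.6)


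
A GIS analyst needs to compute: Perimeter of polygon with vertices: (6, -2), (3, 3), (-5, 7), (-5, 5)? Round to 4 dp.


Sides: (6, -2)->(3, 3): sqrt(34) = 5.830952, (3, 3)->(-5, 7): sqrt(80) = 8.944272, (-5, 7)->(-5, 5): sqrt(4) = 2, (-5, 5)->(6, -2): sqrt(170) = 13.038405
Sum = 29.813629
Perimeter = 29.8136

29.8136


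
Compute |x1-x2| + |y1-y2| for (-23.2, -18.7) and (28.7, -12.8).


|(-23.2)-28.7| + |(-18.7)-(-12.8)| = 51.9 + 5.9 = 57.8

57.8


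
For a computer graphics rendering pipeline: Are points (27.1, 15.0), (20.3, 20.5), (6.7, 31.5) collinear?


Cross product: (20.3-27.1)*(31.5-15) - (20.5-15)*(6.7-27.1)
= 0

Yes, collinear


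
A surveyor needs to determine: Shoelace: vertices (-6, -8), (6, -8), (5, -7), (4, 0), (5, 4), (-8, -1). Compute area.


Shoelace sum: ((-6)*(-8) - 6*(-8)) + (6*(-7) - 5*(-8)) + (5*0 - 4*(-7)) + (4*4 - 5*0) + (5*(-1) - (-8)*4) + ((-8)*(-8) - (-6)*(-1))
= 223
Area = |223|/2 = 111.5

111.5


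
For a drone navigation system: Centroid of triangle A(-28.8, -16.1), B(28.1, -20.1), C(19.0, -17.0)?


Centroid = ((x_A+x_B+x_C)/3, (y_A+y_B+y_C)/3)
= (((-28.8)+28.1+19)/3, ((-16.1)+(-20.1)+(-17))/3)
= (6.1, -17.7333)

(6.1, -17.7333)


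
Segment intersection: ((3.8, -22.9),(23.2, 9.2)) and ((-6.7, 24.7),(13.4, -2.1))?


Cross products: d1=-675.36, d2=489.77, d3=1260.49, d4=95.36
d1*d2 < 0 and d3*d4 < 0? no

No, they don't intersect


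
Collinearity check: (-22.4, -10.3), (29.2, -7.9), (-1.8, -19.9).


Cross product: (29.2-(-22.4))*((-19.9)-(-10.3)) - ((-7.9)-(-10.3))*((-1.8)-(-22.4))
= -544.8

No, not collinear


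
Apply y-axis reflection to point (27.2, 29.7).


Reflection over y-axis: (x,y) -> (-x,y)
(27.2, 29.7) -> (-27.2, 29.7)

(-27.2, 29.7)


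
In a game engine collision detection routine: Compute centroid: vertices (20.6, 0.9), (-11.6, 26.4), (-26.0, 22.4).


Centroid = ((x_A+x_B+x_C)/3, (y_A+y_B+y_C)/3)
= ((20.6+(-11.6)+(-26))/3, (0.9+26.4+22.4)/3)
= (-5.6667, 16.5667)

(-5.6667, 16.5667)


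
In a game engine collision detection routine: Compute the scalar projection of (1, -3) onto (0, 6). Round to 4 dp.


u.v = -18, |v| = sqrt(36) = 6
Scalar projection = u.v / |v| = -18 / sqrt(36) = -3

-3


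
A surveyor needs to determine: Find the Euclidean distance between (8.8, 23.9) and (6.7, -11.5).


dx=-2.1, dy=-35.4
d^2 = (-2.1)^2 + (-35.4)^2 = 1257.57
d = sqrt(1257.57) = 35.4622

35.4622


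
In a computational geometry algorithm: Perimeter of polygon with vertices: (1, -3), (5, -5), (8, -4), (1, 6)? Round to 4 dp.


Sides: (1, -3)->(5, -5): sqrt(20) = 4.472136, (5, -5)->(8, -4): sqrt(10) = 3.162278, (8, -4)->(1, 6): sqrt(149) = 12.206556, (1, 6)->(1, -3): sqrt(81) = 9
Sum = 28.84097
Perimeter = 28.841

28.841


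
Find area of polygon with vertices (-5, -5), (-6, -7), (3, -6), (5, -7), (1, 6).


Shoelace sum: ((-5)*(-7) - (-6)*(-5)) + ((-6)*(-6) - 3*(-7)) + (3*(-7) - 5*(-6)) + (5*6 - 1*(-7)) + (1*(-5) - (-5)*6)
= 133
Area = |133|/2 = 66.5

66.5


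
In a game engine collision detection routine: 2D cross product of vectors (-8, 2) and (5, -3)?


u x v = u_x*v_y - u_y*v_x = (-8)*(-3) - 2*5
= 24 - 10 = 14

14


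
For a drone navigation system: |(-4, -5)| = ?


|u| = sqrt((-4)^2 + (-5)^2) = sqrt(41) = 6.4031

6.4031


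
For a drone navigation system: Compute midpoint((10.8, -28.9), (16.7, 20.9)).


M = ((10.8+16.7)/2, ((-28.9)+20.9)/2)
= (13.75, -4)

(13.75, -4)


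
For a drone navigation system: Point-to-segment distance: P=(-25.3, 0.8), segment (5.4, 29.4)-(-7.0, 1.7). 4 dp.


Project P onto AB: t = 1 (clamped to [0,1])
Closest point on segment: (-7, 1.7)
Distance: 18.3221

18.3221


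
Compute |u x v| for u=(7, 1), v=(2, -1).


|u x v| = |7*(-1) - 1*2|
= |(-7) - 2| = 9

9


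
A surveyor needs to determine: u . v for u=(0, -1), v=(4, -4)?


u . v = u_x*v_x + u_y*v_y = 0*4 + (-1)*(-4)
= 0 + 4 = 4

4


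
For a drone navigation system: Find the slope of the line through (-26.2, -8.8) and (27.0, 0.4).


slope = (y2-y1)/(x2-x1) = (0.4-(-8.8))/(27-(-26.2)) = 9.2/53.2 = 0.1729

0.1729


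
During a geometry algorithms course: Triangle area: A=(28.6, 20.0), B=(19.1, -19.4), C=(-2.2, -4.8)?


Area = |x_A(y_B-y_C) + x_B(y_C-y_A) + x_C(y_A-y_B)|/2
= |(-417.56) + (-473.68) + (-86.68)|/2
= 977.92/2 = 488.96

488.96


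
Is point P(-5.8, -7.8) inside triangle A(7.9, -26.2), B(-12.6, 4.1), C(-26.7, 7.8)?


Cross products: AB x AP = 37.91, BC x BP = 142.63, CA x CP = 170.84
All same sign? yes

Yes, inside


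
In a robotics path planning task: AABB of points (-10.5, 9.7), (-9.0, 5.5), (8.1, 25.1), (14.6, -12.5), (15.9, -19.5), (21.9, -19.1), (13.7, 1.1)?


x range: [-10.5, 21.9]
y range: [-19.5, 25.1]
Bounding box: (-10.5,-19.5) to (21.9,25.1)

(-10.5,-19.5) to (21.9,25.1)


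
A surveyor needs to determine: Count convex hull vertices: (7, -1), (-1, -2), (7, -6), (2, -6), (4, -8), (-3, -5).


Convex hull vertices (CCW): (-3, -5), (4, -8), (7, -6), (7, -1), (-1, -2)
Count = 5

5
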